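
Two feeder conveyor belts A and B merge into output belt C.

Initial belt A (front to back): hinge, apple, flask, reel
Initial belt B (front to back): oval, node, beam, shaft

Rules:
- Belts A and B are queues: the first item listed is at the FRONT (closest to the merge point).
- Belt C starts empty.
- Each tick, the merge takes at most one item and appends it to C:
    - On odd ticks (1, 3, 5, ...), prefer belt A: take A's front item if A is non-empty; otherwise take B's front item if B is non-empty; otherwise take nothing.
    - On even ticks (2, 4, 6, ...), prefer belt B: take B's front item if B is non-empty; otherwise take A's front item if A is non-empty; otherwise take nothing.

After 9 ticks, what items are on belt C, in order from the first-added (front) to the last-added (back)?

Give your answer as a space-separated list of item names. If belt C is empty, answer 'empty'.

Answer: hinge oval apple node flask beam reel shaft

Derivation:
Tick 1: prefer A, take hinge from A; A=[apple,flask,reel] B=[oval,node,beam,shaft] C=[hinge]
Tick 2: prefer B, take oval from B; A=[apple,flask,reel] B=[node,beam,shaft] C=[hinge,oval]
Tick 3: prefer A, take apple from A; A=[flask,reel] B=[node,beam,shaft] C=[hinge,oval,apple]
Tick 4: prefer B, take node from B; A=[flask,reel] B=[beam,shaft] C=[hinge,oval,apple,node]
Tick 5: prefer A, take flask from A; A=[reel] B=[beam,shaft] C=[hinge,oval,apple,node,flask]
Tick 6: prefer B, take beam from B; A=[reel] B=[shaft] C=[hinge,oval,apple,node,flask,beam]
Tick 7: prefer A, take reel from A; A=[-] B=[shaft] C=[hinge,oval,apple,node,flask,beam,reel]
Tick 8: prefer B, take shaft from B; A=[-] B=[-] C=[hinge,oval,apple,node,flask,beam,reel,shaft]
Tick 9: prefer A, both empty, nothing taken; A=[-] B=[-] C=[hinge,oval,apple,node,flask,beam,reel,shaft]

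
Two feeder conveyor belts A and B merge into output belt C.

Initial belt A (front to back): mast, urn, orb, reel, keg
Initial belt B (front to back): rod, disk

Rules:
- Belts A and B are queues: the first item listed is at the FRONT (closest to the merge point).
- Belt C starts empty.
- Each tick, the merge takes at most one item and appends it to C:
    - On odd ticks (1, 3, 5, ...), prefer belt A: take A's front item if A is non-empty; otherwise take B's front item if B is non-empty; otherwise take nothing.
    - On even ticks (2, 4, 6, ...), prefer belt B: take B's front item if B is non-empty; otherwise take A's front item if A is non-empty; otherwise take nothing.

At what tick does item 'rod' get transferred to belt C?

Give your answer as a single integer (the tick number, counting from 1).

Tick 1: prefer A, take mast from A; A=[urn,orb,reel,keg] B=[rod,disk] C=[mast]
Tick 2: prefer B, take rod from B; A=[urn,orb,reel,keg] B=[disk] C=[mast,rod]

Answer: 2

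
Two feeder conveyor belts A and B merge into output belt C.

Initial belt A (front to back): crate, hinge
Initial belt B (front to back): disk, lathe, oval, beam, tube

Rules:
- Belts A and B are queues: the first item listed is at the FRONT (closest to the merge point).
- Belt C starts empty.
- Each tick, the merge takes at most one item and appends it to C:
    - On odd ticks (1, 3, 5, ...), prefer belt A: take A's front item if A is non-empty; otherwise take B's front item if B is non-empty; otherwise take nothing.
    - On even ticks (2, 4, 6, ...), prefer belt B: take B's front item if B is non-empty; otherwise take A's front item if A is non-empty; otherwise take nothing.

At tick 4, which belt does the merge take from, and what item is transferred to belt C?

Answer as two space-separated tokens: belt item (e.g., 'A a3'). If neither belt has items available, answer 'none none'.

Answer: B lathe

Derivation:
Tick 1: prefer A, take crate from A; A=[hinge] B=[disk,lathe,oval,beam,tube] C=[crate]
Tick 2: prefer B, take disk from B; A=[hinge] B=[lathe,oval,beam,tube] C=[crate,disk]
Tick 3: prefer A, take hinge from A; A=[-] B=[lathe,oval,beam,tube] C=[crate,disk,hinge]
Tick 4: prefer B, take lathe from B; A=[-] B=[oval,beam,tube] C=[crate,disk,hinge,lathe]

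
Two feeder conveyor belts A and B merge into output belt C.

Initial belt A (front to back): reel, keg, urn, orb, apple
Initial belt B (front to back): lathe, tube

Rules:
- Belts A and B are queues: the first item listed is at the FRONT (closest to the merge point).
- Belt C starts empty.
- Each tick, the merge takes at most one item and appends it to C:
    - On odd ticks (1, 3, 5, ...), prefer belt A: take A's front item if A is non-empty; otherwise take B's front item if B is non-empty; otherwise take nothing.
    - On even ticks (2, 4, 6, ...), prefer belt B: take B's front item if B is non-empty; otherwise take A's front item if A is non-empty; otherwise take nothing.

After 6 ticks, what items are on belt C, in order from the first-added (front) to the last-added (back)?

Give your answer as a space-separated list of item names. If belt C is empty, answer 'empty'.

Tick 1: prefer A, take reel from A; A=[keg,urn,orb,apple] B=[lathe,tube] C=[reel]
Tick 2: prefer B, take lathe from B; A=[keg,urn,orb,apple] B=[tube] C=[reel,lathe]
Tick 3: prefer A, take keg from A; A=[urn,orb,apple] B=[tube] C=[reel,lathe,keg]
Tick 4: prefer B, take tube from B; A=[urn,orb,apple] B=[-] C=[reel,lathe,keg,tube]
Tick 5: prefer A, take urn from A; A=[orb,apple] B=[-] C=[reel,lathe,keg,tube,urn]
Tick 6: prefer B, take orb from A; A=[apple] B=[-] C=[reel,lathe,keg,tube,urn,orb]

Answer: reel lathe keg tube urn orb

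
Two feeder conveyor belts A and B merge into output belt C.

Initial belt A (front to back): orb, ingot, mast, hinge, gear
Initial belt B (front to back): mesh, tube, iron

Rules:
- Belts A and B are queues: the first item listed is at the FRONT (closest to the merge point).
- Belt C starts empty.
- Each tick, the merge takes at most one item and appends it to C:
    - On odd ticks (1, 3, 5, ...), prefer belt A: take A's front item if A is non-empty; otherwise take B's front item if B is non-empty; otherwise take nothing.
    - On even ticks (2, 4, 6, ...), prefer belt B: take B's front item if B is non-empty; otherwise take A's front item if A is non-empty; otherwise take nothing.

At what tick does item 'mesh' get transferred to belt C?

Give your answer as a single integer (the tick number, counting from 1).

Answer: 2

Derivation:
Tick 1: prefer A, take orb from A; A=[ingot,mast,hinge,gear] B=[mesh,tube,iron] C=[orb]
Tick 2: prefer B, take mesh from B; A=[ingot,mast,hinge,gear] B=[tube,iron] C=[orb,mesh]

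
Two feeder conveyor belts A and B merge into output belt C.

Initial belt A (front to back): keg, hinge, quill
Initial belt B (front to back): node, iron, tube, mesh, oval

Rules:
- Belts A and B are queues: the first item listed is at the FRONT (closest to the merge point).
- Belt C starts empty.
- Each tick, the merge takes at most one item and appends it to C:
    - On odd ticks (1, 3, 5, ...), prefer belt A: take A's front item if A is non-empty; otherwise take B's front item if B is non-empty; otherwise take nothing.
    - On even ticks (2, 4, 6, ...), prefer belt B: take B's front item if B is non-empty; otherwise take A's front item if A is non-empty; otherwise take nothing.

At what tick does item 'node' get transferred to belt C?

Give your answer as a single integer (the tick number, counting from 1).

Answer: 2

Derivation:
Tick 1: prefer A, take keg from A; A=[hinge,quill] B=[node,iron,tube,mesh,oval] C=[keg]
Tick 2: prefer B, take node from B; A=[hinge,quill] B=[iron,tube,mesh,oval] C=[keg,node]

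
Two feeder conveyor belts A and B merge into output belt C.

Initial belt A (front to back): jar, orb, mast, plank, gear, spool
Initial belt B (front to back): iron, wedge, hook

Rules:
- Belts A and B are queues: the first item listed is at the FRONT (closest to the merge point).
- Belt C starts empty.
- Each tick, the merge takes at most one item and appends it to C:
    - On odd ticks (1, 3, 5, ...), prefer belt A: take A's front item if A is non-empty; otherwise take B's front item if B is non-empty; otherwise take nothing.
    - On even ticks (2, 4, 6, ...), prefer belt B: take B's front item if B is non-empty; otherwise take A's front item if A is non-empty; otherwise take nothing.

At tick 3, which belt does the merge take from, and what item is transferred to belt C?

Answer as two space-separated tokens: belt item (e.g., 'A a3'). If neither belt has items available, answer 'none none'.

Answer: A orb

Derivation:
Tick 1: prefer A, take jar from A; A=[orb,mast,plank,gear,spool] B=[iron,wedge,hook] C=[jar]
Tick 2: prefer B, take iron from B; A=[orb,mast,plank,gear,spool] B=[wedge,hook] C=[jar,iron]
Tick 3: prefer A, take orb from A; A=[mast,plank,gear,spool] B=[wedge,hook] C=[jar,iron,orb]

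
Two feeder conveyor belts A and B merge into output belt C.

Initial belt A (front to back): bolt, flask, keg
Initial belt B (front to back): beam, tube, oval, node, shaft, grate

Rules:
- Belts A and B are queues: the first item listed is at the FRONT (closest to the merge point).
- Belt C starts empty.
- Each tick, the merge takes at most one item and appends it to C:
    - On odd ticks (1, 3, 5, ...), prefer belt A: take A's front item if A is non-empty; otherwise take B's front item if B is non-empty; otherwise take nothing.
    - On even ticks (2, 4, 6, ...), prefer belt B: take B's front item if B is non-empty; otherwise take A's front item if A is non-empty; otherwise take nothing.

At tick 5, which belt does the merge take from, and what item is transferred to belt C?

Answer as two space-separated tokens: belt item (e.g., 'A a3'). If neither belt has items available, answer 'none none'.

Answer: A keg

Derivation:
Tick 1: prefer A, take bolt from A; A=[flask,keg] B=[beam,tube,oval,node,shaft,grate] C=[bolt]
Tick 2: prefer B, take beam from B; A=[flask,keg] B=[tube,oval,node,shaft,grate] C=[bolt,beam]
Tick 3: prefer A, take flask from A; A=[keg] B=[tube,oval,node,shaft,grate] C=[bolt,beam,flask]
Tick 4: prefer B, take tube from B; A=[keg] B=[oval,node,shaft,grate] C=[bolt,beam,flask,tube]
Tick 5: prefer A, take keg from A; A=[-] B=[oval,node,shaft,grate] C=[bolt,beam,flask,tube,keg]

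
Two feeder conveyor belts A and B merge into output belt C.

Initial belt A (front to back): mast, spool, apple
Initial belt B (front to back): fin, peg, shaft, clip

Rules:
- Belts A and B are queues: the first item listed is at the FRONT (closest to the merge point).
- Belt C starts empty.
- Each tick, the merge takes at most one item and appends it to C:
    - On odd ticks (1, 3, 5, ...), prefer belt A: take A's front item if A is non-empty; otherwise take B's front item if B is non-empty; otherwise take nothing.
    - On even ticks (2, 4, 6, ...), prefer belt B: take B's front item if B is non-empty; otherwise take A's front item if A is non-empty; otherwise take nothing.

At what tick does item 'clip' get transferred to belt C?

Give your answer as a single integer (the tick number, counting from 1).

Tick 1: prefer A, take mast from A; A=[spool,apple] B=[fin,peg,shaft,clip] C=[mast]
Tick 2: prefer B, take fin from B; A=[spool,apple] B=[peg,shaft,clip] C=[mast,fin]
Tick 3: prefer A, take spool from A; A=[apple] B=[peg,shaft,clip] C=[mast,fin,spool]
Tick 4: prefer B, take peg from B; A=[apple] B=[shaft,clip] C=[mast,fin,spool,peg]
Tick 5: prefer A, take apple from A; A=[-] B=[shaft,clip] C=[mast,fin,spool,peg,apple]
Tick 6: prefer B, take shaft from B; A=[-] B=[clip] C=[mast,fin,spool,peg,apple,shaft]
Tick 7: prefer A, take clip from B; A=[-] B=[-] C=[mast,fin,spool,peg,apple,shaft,clip]

Answer: 7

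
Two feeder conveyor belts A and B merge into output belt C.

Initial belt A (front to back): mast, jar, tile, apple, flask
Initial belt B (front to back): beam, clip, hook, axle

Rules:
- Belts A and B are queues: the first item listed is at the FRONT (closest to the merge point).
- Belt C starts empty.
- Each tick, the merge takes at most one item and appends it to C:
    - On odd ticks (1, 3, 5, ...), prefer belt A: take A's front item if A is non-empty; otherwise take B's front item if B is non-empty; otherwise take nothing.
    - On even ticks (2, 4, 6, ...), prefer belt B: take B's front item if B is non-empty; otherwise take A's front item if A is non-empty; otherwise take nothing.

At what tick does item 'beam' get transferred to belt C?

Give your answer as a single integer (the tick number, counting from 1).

Answer: 2

Derivation:
Tick 1: prefer A, take mast from A; A=[jar,tile,apple,flask] B=[beam,clip,hook,axle] C=[mast]
Tick 2: prefer B, take beam from B; A=[jar,tile,apple,flask] B=[clip,hook,axle] C=[mast,beam]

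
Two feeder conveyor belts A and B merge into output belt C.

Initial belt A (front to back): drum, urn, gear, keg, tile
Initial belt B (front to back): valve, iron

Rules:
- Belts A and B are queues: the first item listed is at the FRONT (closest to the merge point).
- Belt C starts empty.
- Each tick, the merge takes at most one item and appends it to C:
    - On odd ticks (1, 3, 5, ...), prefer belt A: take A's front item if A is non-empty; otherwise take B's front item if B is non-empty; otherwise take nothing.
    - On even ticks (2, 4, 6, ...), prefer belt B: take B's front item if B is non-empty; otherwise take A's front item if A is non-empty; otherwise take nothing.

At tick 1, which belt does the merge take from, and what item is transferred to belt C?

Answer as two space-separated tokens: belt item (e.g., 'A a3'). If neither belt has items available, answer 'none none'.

Tick 1: prefer A, take drum from A; A=[urn,gear,keg,tile] B=[valve,iron] C=[drum]

Answer: A drum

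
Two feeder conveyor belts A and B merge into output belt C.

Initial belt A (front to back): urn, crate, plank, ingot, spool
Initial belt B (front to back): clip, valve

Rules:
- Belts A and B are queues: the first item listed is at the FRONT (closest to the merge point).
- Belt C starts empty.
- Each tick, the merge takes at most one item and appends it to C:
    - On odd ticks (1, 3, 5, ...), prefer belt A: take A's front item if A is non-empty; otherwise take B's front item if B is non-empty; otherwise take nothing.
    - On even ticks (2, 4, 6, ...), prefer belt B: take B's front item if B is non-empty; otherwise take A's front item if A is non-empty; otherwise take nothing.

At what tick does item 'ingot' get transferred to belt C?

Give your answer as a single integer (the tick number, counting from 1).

Answer: 6

Derivation:
Tick 1: prefer A, take urn from A; A=[crate,plank,ingot,spool] B=[clip,valve] C=[urn]
Tick 2: prefer B, take clip from B; A=[crate,plank,ingot,spool] B=[valve] C=[urn,clip]
Tick 3: prefer A, take crate from A; A=[plank,ingot,spool] B=[valve] C=[urn,clip,crate]
Tick 4: prefer B, take valve from B; A=[plank,ingot,spool] B=[-] C=[urn,clip,crate,valve]
Tick 5: prefer A, take plank from A; A=[ingot,spool] B=[-] C=[urn,clip,crate,valve,plank]
Tick 6: prefer B, take ingot from A; A=[spool] B=[-] C=[urn,clip,crate,valve,plank,ingot]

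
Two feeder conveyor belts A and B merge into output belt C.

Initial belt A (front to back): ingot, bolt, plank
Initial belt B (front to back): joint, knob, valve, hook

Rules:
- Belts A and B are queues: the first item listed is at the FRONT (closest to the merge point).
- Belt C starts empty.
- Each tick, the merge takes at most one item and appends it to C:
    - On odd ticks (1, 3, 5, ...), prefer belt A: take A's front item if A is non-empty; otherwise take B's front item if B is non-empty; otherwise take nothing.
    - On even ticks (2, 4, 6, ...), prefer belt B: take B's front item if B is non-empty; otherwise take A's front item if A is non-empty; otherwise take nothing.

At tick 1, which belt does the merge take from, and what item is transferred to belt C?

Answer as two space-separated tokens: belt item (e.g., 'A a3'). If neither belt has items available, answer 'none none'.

Answer: A ingot

Derivation:
Tick 1: prefer A, take ingot from A; A=[bolt,plank] B=[joint,knob,valve,hook] C=[ingot]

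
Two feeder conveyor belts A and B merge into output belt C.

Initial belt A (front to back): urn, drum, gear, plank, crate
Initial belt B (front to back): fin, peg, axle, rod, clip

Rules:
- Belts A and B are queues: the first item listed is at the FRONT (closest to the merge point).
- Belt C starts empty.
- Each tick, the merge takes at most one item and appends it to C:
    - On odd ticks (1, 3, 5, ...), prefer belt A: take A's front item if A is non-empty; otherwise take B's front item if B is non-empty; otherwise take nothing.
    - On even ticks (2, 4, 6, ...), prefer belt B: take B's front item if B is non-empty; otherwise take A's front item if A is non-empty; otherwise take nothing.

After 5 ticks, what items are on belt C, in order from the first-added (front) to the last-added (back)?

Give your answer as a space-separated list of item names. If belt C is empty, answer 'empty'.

Tick 1: prefer A, take urn from A; A=[drum,gear,plank,crate] B=[fin,peg,axle,rod,clip] C=[urn]
Tick 2: prefer B, take fin from B; A=[drum,gear,plank,crate] B=[peg,axle,rod,clip] C=[urn,fin]
Tick 3: prefer A, take drum from A; A=[gear,plank,crate] B=[peg,axle,rod,clip] C=[urn,fin,drum]
Tick 4: prefer B, take peg from B; A=[gear,plank,crate] B=[axle,rod,clip] C=[urn,fin,drum,peg]
Tick 5: prefer A, take gear from A; A=[plank,crate] B=[axle,rod,clip] C=[urn,fin,drum,peg,gear]

Answer: urn fin drum peg gear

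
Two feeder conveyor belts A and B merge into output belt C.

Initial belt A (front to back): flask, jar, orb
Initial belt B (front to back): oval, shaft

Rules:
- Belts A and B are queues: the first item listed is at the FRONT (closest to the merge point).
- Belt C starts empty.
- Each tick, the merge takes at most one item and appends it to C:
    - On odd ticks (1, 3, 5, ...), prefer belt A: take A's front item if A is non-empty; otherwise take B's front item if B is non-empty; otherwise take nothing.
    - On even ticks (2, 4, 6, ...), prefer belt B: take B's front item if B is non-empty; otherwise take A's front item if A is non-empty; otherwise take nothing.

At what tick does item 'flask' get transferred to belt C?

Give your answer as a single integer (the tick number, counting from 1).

Tick 1: prefer A, take flask from A; A=[jar,orb] B=[oval,shaft] C=[flask]

Answer: 1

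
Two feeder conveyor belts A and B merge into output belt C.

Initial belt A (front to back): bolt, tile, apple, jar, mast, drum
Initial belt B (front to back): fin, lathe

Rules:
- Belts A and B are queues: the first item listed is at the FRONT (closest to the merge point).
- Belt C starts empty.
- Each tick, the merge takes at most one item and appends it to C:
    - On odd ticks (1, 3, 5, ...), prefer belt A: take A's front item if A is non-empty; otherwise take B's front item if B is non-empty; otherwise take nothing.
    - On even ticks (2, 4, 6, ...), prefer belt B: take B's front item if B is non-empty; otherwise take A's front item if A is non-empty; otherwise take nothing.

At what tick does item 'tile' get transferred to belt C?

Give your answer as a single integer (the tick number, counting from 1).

Answer: 3

Derivation:
Tick 1: prefer A, take bolt from A; A=[tile,apple,jar,mast,drum] B=[fin,lathe] C=[bolt]
Tick 2: prefer B, take fin from B; A=[tile,apple,jar,mast,drum] B=[lathe] C=[bolt,fin]
Tick 3: prefer A, take tile from A; A=[apple,jar,mast,drum] B=[lathe] C=[bolt,fin,tile]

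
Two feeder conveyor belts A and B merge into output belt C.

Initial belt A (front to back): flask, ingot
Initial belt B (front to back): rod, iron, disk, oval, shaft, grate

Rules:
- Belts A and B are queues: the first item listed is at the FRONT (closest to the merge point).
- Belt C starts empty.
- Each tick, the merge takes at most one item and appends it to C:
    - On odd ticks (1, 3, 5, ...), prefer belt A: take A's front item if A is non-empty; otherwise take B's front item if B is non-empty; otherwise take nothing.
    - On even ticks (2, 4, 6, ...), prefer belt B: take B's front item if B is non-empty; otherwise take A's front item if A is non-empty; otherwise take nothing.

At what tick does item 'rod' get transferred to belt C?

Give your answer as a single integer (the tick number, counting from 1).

Tick 1: prefer A, take flask from A; A=[ingot] B=[rod,iron,disk,oval,shaft,grate] C=[flask]
Tick 2: prefer B, take rod from B; A=[ingot] B=[iron,disk,oval,shaft,grate] C=[flask,rod]

Answer: 2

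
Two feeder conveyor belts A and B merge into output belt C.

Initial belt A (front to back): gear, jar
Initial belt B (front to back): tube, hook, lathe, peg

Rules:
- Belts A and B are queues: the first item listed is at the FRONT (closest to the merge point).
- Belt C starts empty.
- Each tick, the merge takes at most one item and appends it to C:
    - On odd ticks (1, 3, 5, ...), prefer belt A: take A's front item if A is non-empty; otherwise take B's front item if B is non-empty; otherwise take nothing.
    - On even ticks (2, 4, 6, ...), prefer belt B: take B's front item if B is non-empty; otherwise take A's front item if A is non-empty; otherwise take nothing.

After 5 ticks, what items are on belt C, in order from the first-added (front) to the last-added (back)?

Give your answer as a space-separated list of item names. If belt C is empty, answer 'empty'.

Answer: gear tube jar hook lathe

Derivation:
Tick 1: prefer A, take gear from A; A=[jar] B=[tube,hook,lathe,peg] C=[gear]
Tick 2: prefer B, take tube from B; A=[jar] B=[hook,lathe,peg] C=[gear,tube]
Tick 3: prefer A, take jar from A; A=[-] B=[hook,lathe,peg] C=[gear,tube,jar]
Tick 4: prefer B, take hook from B; A=[-] B=[lathe,peg] C=[gear,tube,jar,hook]
Tick 5: prefer A, take lathe from B; A=[-] B=[peg] C=[gear,tube,jar,hook,lathe]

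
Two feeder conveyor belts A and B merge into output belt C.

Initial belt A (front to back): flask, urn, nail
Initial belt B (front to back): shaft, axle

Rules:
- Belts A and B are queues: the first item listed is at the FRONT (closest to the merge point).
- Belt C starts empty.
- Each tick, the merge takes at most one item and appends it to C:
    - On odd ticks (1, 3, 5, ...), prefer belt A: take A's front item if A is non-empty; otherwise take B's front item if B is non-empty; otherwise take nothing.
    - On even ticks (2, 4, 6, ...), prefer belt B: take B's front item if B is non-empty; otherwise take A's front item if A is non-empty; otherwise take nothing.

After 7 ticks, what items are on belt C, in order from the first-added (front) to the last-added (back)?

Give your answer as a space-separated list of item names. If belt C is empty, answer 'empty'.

Answer: flask shaft urn axle nail

Derivation:
Tick 1: prefer A, take flask from A; A=[urn,nail] B=[shaft,axle] C=[flask]
Tick 2: prefer B, take shaft from B; A=[urn,nail] B=[axle] C=[flask,shaft]
Tick 3: prefer A, take urn from A; A=[nail] B=[axle] C=[flask,shaft,urn]
Tick 4: prefer B, take axle from B; A=[nail] B=[-] C=[flask,shaft,urn,axle]
Tick 5: prefer A, take nail from A; A=[-] B=[-] C=[flask,shaft,urn,axle,nail]
Tick 6: prefer B, both empty, nothing taken; A=[-] B=[-] C=[flask,shaft,urn,axle,nail]
Tick 7: prefer A, both empty, nothing taken; A=[-] B=[-] C=[flask,shaft,urn,axle,nail]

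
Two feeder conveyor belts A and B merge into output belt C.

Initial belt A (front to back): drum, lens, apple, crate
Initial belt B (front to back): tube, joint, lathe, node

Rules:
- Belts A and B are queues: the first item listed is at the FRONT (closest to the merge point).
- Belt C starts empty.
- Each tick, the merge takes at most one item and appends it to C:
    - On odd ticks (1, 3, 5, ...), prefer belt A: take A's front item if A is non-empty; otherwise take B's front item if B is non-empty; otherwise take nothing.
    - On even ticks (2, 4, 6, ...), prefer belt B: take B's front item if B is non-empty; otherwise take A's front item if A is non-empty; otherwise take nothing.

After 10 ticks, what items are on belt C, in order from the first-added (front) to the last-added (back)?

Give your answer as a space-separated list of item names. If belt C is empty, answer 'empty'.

Answer: drum tube lens joint apple lathe crate node

Derivation:
Tick 1: prefer A, take drum from A; A=[lens,apple,crate] B=[tube,joint,lathe,node] C=[drum]
Tick 2: prefer B, take tube from B; A=[lens,apple,crate] B=[joint,lathe,node] C=[drum,tube]
Tick 3: prefer A, take lens from A; A=[apple,crate] B=[joint,lathe,node] C=[drum,tube,lens]
Tick 4: prefer B, take joint from B; A=[apple,crate] B=[lathe,node] C=[drum,tube,lens,joint]
Tick 5: prefer A, take apple from A; A=[crate] B=[lathe,node] C=[drum,tube,lens,joint,apple]
Tick 6: prefer B, take lathe from B; A=[crate] B=[node] C=[drum,tube,lens,joint,apple,lathe]
Tick 7: prefer A, take crate from A; A=[-] B=[node] C=[drum,tube,lens,joint,apple,lathe,crate]
Tick 8: prefer B, take node from B; A=[-] B=[-] C=[drum,tube,lens,joint,apple,lathe,crate,node]
Tick 9: prefer A, both empty, nothing taken; A=[-] B=[-] C=[drum,tube,lens,joint,apple,lathe,crate,node]
Tick 10: prefer B, both empty, nothing taken; A=[-] B=[-] C=[drum,tube,lens,joint,apple,lathe,crate,node]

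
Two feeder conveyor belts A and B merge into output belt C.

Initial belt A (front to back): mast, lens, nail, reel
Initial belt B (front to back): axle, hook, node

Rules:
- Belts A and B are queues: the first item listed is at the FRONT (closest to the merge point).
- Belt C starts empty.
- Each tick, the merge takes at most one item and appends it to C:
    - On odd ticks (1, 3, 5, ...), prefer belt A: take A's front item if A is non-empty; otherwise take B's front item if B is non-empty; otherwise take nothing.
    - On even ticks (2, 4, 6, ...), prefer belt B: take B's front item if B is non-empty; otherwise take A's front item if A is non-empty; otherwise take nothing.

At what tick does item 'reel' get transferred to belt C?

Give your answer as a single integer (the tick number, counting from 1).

Tick 1: prefer A, take mast from A; A=[lens,nail,reel] B=[axle,hook,node] C=[mast]
Tick 2: prefer B, take axle from B; A=[lens,nail,reel] B=[hook,node] C=[mast,axle]
Tick 3: prefer A, take lens from A; A=[nail,reel] B=[hook,node] C=[mast,axle,lens]
Tick 4: prefer B, take hook from B; A=[nail,reel] B=[node] C=[mast,axle,lens,hook]
Tick 5: prefer A, take nail from A; A=[reel] B=[node] C=[mast,axle,lens,hook,nail]
Tick 6: prefer B, take node from B; A=[reel] B=[-] C=[mast,axle,lens,hook,nail,node]
Tick 7: prefer A, take reel from A; A=[-] B=[-] C=[mast,axle,lens,hook,nail,node,reel]

Answer: 7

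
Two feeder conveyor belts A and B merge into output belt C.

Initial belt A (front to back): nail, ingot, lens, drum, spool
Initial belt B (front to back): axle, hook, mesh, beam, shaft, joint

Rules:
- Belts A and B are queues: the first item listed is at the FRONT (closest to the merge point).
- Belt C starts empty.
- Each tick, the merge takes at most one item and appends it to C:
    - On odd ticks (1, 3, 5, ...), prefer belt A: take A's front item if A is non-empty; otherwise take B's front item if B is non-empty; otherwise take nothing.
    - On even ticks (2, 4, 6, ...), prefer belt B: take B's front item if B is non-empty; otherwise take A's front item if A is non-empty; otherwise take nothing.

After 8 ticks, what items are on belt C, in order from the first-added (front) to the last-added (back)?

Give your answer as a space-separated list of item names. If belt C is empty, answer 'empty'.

Answer: nail axle ingot hook lens mesh drum beam

Derivation:
Tick 1: prefer A, take nail from A; A=[ingot,lens,drum,spool] B=[axle,hook,mesh,beam,shaft,joint] C=[nail]
Tick 2: prefer B, take axle from B; A=[ingot,lens,drum,spool] B=[hook,mesh,beam,shaft,joint] C=[nail,axle]
Tick 3: prefer A, take ingot from A; A=[lens,drum,spool] B=[hook,mesh,beam,shaft,joint] C=[nail,axle,ingot]
Tick 4: prefer B, take hook from B; A=[lens,drum,spool] B=[mesh,beam,shaft,joint] C=[nail,axle,ingot,hook]
Tick 5: prefer A, take lens from A; A=[drum,spool] B=[mesh,beam,shaft,joint] C=[nail,axle,ingot,hook,lens]
Tick 6: prefer B, take mesh from B; A=[drum,spool] B=[beam,shaft,joint] C=[nail,axle,ingot,hook,lens,mesh]
Tick 7: prefer A, take drum from A; A=[spool] B=[beam,shaft,joint] C=[nail,axle,ingot,hook,lens,mesh,drum]
Tick 8: prefer B, take beam from B; A=[spool] B=[shaft,joint] C=[nail,axle,ingot,hook,lens,mesh,drum,beam]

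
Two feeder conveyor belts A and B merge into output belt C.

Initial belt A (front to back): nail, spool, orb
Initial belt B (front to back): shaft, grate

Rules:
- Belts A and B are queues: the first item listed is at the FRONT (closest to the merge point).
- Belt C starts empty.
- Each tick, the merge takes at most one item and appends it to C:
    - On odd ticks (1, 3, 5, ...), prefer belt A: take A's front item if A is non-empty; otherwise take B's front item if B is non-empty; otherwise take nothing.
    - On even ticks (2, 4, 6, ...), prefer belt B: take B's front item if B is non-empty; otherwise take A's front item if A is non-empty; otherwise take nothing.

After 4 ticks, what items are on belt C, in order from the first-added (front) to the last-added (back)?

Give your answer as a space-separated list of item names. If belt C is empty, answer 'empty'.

Tick 1: prefer A, take nail from A; A=[spool,orb] B=[shaft,grate] C=[nail]
Tick 2: prefer B, take shaft from B; A=[spool,orb] B=[grate] C=[nail,shaft]
Tick 3: prefer A, take spool from A; A=[orb] B=[grate] C=[nail,shaft,spool]
Tick 4: prefer B, take grate from B; A=[orb] B=[-] C=[nail,shaft,spool,grate]

Answer: nail shaft spool grate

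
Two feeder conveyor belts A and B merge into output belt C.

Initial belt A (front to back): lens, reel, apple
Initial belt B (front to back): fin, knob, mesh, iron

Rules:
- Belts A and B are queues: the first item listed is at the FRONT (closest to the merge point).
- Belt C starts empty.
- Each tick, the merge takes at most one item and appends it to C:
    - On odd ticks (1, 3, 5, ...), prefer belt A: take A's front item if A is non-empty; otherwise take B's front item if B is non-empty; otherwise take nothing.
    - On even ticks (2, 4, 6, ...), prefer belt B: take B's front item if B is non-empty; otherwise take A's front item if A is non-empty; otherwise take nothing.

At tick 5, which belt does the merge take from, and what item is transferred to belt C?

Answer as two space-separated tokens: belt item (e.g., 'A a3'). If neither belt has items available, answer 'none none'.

Tick 1: prefer A, take lens from A; A=[reel,apple] B=[fin,knob,mesh,iron] C=[lens]
Tick 2: prefer B, take fin from B; A=[reel,apple] B=[knob,mesh,iron] C=[lens,fin]
Tick 3: prefer A, take reel from A; A=[apple] B=[knob,mesh,iron] C=[lens,fin,reel]
Tick 4: prefer B, take knob from B; A=[apple] B=[mesh,iron] C=[lens,fin,reel,knob]
Tick 5: prefer A, take apple from A; A=[-] B=[mesh,iron] C=[lens,fin,reel,knob,apple]

Answer: A apple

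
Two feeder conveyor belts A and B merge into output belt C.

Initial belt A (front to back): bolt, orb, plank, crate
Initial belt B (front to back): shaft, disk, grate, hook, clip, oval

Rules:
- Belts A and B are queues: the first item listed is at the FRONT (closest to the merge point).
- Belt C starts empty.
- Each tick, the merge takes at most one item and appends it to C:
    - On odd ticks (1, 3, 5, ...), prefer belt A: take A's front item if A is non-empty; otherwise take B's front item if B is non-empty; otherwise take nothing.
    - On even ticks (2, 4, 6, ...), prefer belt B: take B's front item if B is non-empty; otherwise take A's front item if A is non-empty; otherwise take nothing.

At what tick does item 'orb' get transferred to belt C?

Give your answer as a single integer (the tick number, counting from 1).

Tick 1: prefer A, take bolt from A; A=[orb,plank,crate] B=[shaft,disk,grate,hook,clip,oval] C=[bolt]
Tick 2: prefer B, take shaft from B; A=[orb,plank,crate] B=[disk,grate,hook,clip,oval] C=[bolt,shaft]
Tick 3: prefer A, take orb from A; A=[plank,crate] B=[disk,grate,hook,clip,oval] C=[bolt,shaft,orb]

Answer: 3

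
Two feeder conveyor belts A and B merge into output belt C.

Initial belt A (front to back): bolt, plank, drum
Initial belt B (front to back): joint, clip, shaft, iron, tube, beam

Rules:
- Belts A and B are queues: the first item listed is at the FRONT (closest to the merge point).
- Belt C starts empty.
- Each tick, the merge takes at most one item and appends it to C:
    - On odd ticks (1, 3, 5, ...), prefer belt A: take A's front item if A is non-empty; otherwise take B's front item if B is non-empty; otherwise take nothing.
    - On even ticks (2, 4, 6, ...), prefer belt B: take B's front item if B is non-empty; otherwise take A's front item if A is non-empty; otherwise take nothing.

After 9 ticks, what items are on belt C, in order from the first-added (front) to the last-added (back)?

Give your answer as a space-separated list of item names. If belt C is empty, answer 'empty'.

Tick 1: prefer A, take bolt from A; A=[plank,drum] B=[joint,clip,shaft,iron,tube,beam] C=[bolt]
Tick 2: prefer B, take joint from B; A=[plank,drum] B=[clip,shaft,iron,tube,beam] C=[bolt,joint]
Tick 3: prefer A, take plank from A; A=[drum] B=[clip,shaft,iron,tube,beam] C=[bolt,joint,plank]
Tick 4: prefer B, take clip from B; A=[drum] B=[shaft,iron,tube,beam] C=[bolt,joint,plank,clip]
Tick 5: prefer A, take drum from A; A=[-] B=[shaft,iron,tube,beam] C=[bolt,joint,plank,clip,drum]
Tick 6: prefer B, take shaft from B; A=[-] B=[iron,tube,beam] C=[bolt,joint,plank,clip,drum,shaft]
Tick 7: prefer A, take iron from B; A=[-] B=[tube,beam] C=[bolt,joint,plank,clip,drum,shaft,iron]
Tick 8: prefer B, take tube from B; A=[-] B=[beam] C=[bolt,joint,plank,clip,drum,shaft,iron,tube]
Tick 9: prefer A, take beam from B; A=[-] B=[-] C=[bolt,joint,plank,clip,drum,shaft,iron,tube,beam]

Answer: bolt joint plank clip drum shaft iron tube beam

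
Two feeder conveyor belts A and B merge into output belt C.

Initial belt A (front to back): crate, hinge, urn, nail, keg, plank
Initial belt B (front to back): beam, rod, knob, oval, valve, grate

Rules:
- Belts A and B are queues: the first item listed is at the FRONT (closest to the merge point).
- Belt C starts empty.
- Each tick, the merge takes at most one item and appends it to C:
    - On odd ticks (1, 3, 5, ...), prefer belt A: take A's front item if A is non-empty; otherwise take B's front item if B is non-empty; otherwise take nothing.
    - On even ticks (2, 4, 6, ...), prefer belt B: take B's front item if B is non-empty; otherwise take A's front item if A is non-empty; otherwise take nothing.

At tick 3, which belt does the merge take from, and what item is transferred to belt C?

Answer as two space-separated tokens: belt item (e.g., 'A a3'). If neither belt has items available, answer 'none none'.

Answer: A hinge

Derivation:
Tick 1: prefer A, take crate from A; A=[hinge,urn,nail,keg,plank] B=[beam,rod,knob,oval,valve,grate] C=[crate]
Tick 2: prefer B, take beam from B; A=[hinge,urn,nail,keg,plank] B=[rod,knob,oval,valve,grate] C=[crate,beam]
Tick 3: prefer A, take hinge from A; A=[urn,nail,keg,plank] B=[rod,knob,oval,valve,grate] C=[crate,beam,hinge]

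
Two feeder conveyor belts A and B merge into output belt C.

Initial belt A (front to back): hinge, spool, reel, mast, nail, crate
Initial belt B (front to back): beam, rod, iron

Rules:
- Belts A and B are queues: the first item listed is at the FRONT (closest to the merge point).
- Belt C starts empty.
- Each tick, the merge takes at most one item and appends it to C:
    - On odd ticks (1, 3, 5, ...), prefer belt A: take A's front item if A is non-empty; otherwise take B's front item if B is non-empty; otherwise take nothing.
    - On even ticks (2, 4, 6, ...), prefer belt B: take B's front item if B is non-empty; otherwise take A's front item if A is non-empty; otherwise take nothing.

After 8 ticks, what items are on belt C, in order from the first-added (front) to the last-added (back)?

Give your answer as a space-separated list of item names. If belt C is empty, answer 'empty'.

Answer: hinge beam spool rod reel iron mast nail

Derivation:
Tick 1: prefer A, take hinge from A; A=[spool,reel,mast,nail,crate] B=[beam,rod,iron] C=[hinge]
Tick 2: prefer B, take beam from B; A=[spool,reel,mast,nail,crate] B=[rod,iron] C=[hinge,beam]
Tick 3: prefer A, take spool from A; A=[reel,mast,nail,crate] B=[rod,iron] C=[hinge,beam,spool]
Tick 4: prefer B, take rod from B; A=[reel,mast,nail,crate] B=[iron] C=[hinge,beam,spool,rod]
Tick 5: prefer A, take reel from A; A=[mast,nail,crate] B=[iron] C=[hinge,beam,spool,rod,reel]
Tick 6: prefer B, take iron from B; A=[mast,nail,crate] B=[-] C=[hinge,beam,spool,rod,reel,iron]
Tick 7: prefer A, take mast from A; A=[nail,crate] B=[-] C=[hinge,beam,spool,rod,reel,iron,mast]
Tick 8: prefer B, take nail from A; A=[crate] B=[-] C=[hinge,beam,spool,rod,reel,iron,mast,nail]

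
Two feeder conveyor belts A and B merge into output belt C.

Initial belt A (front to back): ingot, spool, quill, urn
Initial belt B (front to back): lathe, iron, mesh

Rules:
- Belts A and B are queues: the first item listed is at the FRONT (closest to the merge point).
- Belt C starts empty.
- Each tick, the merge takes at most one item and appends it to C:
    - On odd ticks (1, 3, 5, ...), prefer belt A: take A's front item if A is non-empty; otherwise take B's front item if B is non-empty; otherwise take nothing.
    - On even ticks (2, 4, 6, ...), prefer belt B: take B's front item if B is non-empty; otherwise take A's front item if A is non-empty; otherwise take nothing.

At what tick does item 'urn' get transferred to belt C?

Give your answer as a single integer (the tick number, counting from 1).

Answer: 7

Derivation:
Tick 1: prefer A, take ingot from A; A=[spool,quill,urn] B=[lathe,iron,mesh] C=[ingot]
Tick 2: prefer B, take lathe from B; A=[spool,quill,urn] B=[iron,mesh] C=[ingot,lathe]
Tick 3: prefer A, take spool from A; A=[quill,urn] B=[iron,mesh] C=[ingot,lathe,spool]
Tick 4: prefer B, take iron from B; A=[quill,urn] B=[mesh] C=[ingot,lathe,spool,iron]
Tick 5: prefer A, take quill from A; A=[urn] B=[mesh] C=[ingot,lathe,spool,iron,quill]
Tick 6: prefer B, take mesh from B; A=[urn] B=[-] C=[ingot,lathe,spool,iron,quill,mesh]
Tick 7: prefer A, take urn from A; A=[-] B=[-] C=[ingot,lathe,spool,iron,quill,mesh,urn]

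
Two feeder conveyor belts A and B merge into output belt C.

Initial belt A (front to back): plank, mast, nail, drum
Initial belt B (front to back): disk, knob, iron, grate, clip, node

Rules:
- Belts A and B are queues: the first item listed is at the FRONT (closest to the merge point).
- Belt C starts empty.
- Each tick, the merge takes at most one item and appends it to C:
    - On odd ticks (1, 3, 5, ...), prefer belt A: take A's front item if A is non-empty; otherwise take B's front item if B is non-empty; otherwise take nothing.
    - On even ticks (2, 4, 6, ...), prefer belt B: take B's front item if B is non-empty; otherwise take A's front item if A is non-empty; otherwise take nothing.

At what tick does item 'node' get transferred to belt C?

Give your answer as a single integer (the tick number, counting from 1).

Tick 1: prefer A, take plank from A; A=[mast,nail,drum] B=[disk,knob,iron,grate,clip,node] C=[plank]
Tick 2: prefer B, take disk from B; A=[mast,nail,drum] B=[knob,iron,grate,clip,node] C=[plank,disk]
Tick 3: prefer A, take mast from A; A=[nail,drum] B=[knob,iron,grate,clip,node] C=[plank,disk,mast]
Tick 4: prefer B, take knob from B; A=[nail,drum] B=[iron,grate,clip,node] C=[plank,disk,mast,knob]
Tick 5: prefer A, take nail from A; A=[drum] B=[iron,grate,clip,node] C=[plank,disk,mast,knob,nail]
Tick 6: prefer B, take iron from B; A=[drum] B=[grate,clip,node] C=[plank,disk,mast,knob,nail,iron]
Tick 7: prefer A, take drum from A; A=[-] B=[grate,clip,node] C=[plank,disk,mast,knob,nail,iron,drum]
Tick 8: prefer B, take grate from B; A=[-] B=[clip,node] C=[plank,disk,mast,knob,nail,iron,drum,grate]
Tick 9: prefer A, take clip from B; A=[-] B=[node] C=[plank,disk,mast,knob,nail,iron,drum,grate,clip]
Tick 10: prefer B, take node from B; A=[-] B=[-] C=[plank,disk,mast,knob,nail,iron,drum,grate,clip,node]

Answer: 10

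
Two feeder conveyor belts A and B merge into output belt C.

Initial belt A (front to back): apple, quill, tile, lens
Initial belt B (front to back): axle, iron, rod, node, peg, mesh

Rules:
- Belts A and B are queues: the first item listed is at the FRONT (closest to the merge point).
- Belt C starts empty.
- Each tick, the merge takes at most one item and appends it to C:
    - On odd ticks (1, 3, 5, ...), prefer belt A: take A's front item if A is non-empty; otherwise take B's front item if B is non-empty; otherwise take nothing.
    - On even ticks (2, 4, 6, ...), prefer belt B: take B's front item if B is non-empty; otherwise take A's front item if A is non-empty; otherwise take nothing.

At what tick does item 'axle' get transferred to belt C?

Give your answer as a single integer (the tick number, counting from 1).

Tick 1: prefer A, take apple from A; A=[quill,tile,lens] B=[axle,iron,rod,node,peg,mesh] C=[apple]
Tick 2: prefer B, take axle from B; A=[quill,tile,lens] B=[iron,rod,node,peg,mesh] C=[apple,axle]

Answer: 2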